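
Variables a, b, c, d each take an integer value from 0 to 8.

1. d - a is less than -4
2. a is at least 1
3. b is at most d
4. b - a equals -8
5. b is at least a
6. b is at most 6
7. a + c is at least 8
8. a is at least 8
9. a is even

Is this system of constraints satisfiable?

From constraints 5 and 8: b ≥ a and a ≥ 8, so b ≥ 8. From constraint 6: b ≤ 6. But 6 < 8, so no value of b works.

Unsatisfiable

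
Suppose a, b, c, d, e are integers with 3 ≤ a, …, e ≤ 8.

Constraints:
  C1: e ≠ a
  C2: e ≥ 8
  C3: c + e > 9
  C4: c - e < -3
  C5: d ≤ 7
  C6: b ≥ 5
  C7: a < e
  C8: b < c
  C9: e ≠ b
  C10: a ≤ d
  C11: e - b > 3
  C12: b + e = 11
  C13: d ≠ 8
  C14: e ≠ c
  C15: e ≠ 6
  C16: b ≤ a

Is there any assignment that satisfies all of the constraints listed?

Unsatisfiable

From constraint 6: b ≥ 5. From constraint 2: e ≥ 8. Hence b + e ≥ 13. But constraint 12 requires b + e = 11, and 11 < 13. Contradiction.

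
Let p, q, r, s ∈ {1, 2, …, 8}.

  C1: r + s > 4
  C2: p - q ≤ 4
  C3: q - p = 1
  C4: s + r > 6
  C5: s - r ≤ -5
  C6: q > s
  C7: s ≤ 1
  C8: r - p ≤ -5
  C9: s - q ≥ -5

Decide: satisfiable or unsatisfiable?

Unsatisfiable

Constraints 2, 5, 8, and 9 give r − s ≥ 5, s − q ≥ -5, q − p ≥ -4, p − r ≥ 5.
Adding all 4 inequalities: the left sides telescope to 0, and the right sides sum to 5 + (-5) + (-4) + 5 = 1. So 0 ≥ 1, which is false.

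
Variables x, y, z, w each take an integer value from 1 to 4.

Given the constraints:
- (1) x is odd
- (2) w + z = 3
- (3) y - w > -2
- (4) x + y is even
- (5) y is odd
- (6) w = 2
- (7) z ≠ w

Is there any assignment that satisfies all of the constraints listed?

Satisfiable

The assignment x = 3, y = 1, z = 1, w = 2 works:
  constraint 2 holds since w + z = 3.
  constraint 3 holds since y - w = -1.
The rest check out directly.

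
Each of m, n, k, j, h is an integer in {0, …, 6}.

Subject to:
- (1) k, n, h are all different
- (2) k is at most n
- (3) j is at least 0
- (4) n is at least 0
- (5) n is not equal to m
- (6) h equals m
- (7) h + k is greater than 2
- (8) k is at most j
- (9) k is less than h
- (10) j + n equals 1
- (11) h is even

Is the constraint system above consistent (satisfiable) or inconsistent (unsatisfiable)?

Try m = 4, n = 1, k = 0, j = 0, h = 4.
Check constraint 1: values 0, 1, 4 are distinct; constraint 7: h + k = 4; constraint 10: j + n = 1. The remaining constraints are straightforward to verify.

Satisfiable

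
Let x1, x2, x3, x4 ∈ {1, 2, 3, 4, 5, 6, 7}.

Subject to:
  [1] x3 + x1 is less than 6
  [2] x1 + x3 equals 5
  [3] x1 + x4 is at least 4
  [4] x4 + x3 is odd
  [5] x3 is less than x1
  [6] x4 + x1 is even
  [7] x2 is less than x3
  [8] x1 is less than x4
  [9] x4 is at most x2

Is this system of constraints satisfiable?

Unsatisfiable

Constraints 5, 7, 8, and 9 give x2 < x3, x3 < x1, x1 < x4, x4 ≤ x2. Chaining: x2 < x3 < x1 < x4 ≤ x2, which forces x2 < x2 — impossible.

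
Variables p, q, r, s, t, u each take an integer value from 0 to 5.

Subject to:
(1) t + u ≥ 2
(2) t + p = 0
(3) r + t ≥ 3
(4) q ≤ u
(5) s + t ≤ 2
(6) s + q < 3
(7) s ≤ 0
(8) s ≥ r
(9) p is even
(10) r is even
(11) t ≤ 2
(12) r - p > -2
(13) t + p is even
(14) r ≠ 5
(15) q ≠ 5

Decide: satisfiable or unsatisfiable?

From constraints 7 and 8: r ≤ s ≤ 0. From constraint 11: t ≤ 2. Hence r + t ≤ 2. But constraint 3 requires r + t ≥ 3, and 3 > 2. Contradiction.

Unsatisfiable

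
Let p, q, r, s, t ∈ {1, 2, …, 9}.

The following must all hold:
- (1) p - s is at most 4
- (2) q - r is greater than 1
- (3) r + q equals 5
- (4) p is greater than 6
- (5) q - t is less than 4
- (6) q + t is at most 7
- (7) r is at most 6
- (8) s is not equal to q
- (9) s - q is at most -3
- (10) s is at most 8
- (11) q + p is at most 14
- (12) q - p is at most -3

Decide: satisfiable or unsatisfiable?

Constraints 1, 9, and 12 give q − s ≥ 3, s − p ≥ -4, p − q ≥ 3.
Adding all 3 inequalities: the left sides telescope to 0, and the right sides sum to 3 + (-4) + 3 = 2. So 0 ≥ 2, which is false.

Unsatisfiable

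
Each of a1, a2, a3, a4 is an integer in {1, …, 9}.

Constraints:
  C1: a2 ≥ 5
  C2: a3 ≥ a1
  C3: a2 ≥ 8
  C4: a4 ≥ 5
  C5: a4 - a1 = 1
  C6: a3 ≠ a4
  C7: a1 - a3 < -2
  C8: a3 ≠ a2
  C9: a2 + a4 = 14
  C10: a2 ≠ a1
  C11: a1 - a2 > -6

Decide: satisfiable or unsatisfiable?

Setting (a1, a2, a3, a4) = (5, 8, 9, 6) satisfies everything: constraint 5: a4 - a1 = 1; constraint 7: a1 - a3 = -4, and the others follow.

Satisfiable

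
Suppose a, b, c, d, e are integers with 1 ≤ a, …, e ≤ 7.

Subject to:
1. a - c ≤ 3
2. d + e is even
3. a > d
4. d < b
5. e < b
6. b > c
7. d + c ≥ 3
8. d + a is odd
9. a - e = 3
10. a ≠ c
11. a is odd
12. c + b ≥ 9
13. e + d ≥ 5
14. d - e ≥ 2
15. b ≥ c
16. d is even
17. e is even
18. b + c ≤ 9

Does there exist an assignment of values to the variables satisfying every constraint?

Satisfiable

The assignment a = 5, b = 7, c = 2, d = 4, e = 2 works:
  constraint 1 holds since a - c = 3.
  constraint 7 holds since d + c = 6.
  constraint 9 holds since a - e = 3.
The rest check out directly.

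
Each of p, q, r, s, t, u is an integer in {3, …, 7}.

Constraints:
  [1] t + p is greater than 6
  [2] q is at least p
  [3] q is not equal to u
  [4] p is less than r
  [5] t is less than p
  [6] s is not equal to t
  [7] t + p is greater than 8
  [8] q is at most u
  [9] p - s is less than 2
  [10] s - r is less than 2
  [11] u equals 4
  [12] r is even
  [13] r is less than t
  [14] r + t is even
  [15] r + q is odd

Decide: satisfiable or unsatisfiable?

Unsatisfiable

Constraints 4, 5, and 13 give p < r, r < t, t < p. Chaining: p < r < t < p, which forces p < p — impossible.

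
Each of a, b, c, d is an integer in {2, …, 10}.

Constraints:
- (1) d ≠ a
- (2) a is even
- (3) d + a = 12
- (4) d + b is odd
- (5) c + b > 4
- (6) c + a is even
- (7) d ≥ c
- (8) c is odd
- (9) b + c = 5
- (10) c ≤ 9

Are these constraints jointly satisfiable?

Constraint 8 makes c odd and constraint 2 makes a even, so c + a must be odd. Constraint 6 says c + a is even — contradiction.

Unsatisfiable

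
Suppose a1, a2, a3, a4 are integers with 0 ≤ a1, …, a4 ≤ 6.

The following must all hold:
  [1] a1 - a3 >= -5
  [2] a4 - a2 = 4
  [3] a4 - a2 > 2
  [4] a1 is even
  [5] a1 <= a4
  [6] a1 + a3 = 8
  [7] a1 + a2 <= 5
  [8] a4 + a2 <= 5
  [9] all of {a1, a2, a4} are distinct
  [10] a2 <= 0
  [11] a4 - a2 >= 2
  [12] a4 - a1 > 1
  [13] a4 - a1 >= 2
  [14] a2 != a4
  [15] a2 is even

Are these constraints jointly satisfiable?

Satisfiable

Take a1 = 2, a2 = 0, a3 = 6, a4 = 4. Then constraint 1: a1 - a3 = -4; constraint 2: a4 - a2 = 4, and every other listed constraint is also met.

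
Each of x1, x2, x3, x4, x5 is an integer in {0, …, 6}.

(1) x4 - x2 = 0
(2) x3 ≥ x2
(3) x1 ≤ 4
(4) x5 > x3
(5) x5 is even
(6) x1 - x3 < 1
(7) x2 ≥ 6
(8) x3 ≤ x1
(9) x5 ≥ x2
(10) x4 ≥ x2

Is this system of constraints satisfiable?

From constraints 2 and 7: x3 ≥ x2 and x2 ≥ 6, so x3 ≥ 6. From constraints 3 and 8: x3 ≤ x1 and x1 ≤ 4, so x3 ≤ 4. But 4 < 6, so no value of x3 works.

Unsatisfiable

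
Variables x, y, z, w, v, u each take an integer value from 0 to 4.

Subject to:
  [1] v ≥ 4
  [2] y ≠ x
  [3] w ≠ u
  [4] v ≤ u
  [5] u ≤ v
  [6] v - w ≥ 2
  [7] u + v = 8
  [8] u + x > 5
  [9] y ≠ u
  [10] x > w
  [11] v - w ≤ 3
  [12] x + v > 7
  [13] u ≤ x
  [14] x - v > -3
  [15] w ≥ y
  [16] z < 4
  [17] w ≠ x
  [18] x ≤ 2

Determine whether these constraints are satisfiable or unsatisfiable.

Unsatisfiable

From constraints 1 and 4: u ≥ v and v ≥ 4, so u ≥ 4. From constraints 13 and 18: u ≤ x and x ≤ 2, so u ≤ 2. But 2 < 4, so no value of u works.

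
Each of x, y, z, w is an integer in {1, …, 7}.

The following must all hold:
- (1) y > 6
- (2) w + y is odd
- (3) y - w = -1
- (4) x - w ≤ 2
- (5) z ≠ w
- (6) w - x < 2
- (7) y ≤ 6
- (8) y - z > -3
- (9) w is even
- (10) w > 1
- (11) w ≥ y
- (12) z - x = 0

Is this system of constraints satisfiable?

Unsatisfiable

From constraint 1: y ≥ 7. From constraint 7: y ≤ 6. But 6 < 7, so no value of y works.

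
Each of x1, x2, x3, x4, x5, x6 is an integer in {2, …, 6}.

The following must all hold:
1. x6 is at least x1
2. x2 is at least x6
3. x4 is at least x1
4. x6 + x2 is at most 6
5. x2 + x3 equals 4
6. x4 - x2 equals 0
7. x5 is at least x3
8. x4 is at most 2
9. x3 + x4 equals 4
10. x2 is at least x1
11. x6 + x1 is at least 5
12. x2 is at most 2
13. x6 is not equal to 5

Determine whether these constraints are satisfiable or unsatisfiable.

Unsatisfiable

From constraints 2 and 12: x6 ≤ x2 ≤ 2. From constraints 3 and 8: x1 ≤ x4 ≤ 2. Hence x6 + x1 ≤ 4. But constraint 11 requires x6 + x1 ≥ 5, and 5 > 4. Contradiction.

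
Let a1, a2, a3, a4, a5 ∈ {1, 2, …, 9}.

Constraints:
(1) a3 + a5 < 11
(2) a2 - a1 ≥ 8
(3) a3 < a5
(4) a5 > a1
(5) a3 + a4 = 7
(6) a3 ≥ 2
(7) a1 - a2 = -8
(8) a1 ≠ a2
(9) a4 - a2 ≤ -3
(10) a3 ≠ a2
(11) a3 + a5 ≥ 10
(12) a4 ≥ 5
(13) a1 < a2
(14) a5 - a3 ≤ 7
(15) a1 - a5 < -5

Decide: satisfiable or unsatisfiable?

The assignment a1 = 1, a2 = 9, a3 = 2, a4 = 5, a5 = 8 works:
  constraint 1 holds since a3 + a5 = 10.
  constraint 2 holds since a2 - a1 = 8.
  constraint 5 holds since a3 + a4 = 7.
The rest check out directly.

Satisfiable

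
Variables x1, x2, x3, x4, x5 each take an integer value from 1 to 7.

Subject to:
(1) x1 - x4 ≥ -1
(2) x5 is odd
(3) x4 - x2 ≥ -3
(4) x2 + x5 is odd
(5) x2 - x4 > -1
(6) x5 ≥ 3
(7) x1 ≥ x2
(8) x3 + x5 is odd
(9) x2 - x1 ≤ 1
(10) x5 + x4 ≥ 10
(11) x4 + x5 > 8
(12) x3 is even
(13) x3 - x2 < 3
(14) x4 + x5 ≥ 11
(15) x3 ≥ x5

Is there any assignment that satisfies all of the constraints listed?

Satisfiable

The assignment x1 = 7, x2 = 6, x3 = 6, x4 = 6, x5 = 5 works:
  constraint 1 holds since x1 - x4 = 1.
  constraint 3 holds since x4 - x2 = 0.
  constraint 5 holds since x2 - x4 = 0.
The rest check out directly.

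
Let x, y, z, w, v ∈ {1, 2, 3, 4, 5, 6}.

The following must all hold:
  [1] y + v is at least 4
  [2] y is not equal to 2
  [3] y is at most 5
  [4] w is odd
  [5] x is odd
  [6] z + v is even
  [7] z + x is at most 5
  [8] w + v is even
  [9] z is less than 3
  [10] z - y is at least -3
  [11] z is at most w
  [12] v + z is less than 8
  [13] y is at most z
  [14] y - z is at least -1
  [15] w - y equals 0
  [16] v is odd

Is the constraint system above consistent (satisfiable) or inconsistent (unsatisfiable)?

The assignment x = 1, y = 1, z = 1, w = 1, v = 5 works:
  constraint 1 holds since y + v = 6.
  constraint 7 holds since z + x = 2.
  constraint 10 holds since z - y = 0.
The rest check out directly.

Satisfiable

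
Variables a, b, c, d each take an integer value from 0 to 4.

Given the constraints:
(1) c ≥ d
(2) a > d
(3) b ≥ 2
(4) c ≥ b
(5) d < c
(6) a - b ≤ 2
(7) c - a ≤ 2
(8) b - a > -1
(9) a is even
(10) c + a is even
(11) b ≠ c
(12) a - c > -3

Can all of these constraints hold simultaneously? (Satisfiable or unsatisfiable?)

Take a = 2, b = 3, c = 4, d = 0. Then constraint 6: a - b = -1; constraint 7: c - a = 2, and every other listed constraint is also met.

Satisfiable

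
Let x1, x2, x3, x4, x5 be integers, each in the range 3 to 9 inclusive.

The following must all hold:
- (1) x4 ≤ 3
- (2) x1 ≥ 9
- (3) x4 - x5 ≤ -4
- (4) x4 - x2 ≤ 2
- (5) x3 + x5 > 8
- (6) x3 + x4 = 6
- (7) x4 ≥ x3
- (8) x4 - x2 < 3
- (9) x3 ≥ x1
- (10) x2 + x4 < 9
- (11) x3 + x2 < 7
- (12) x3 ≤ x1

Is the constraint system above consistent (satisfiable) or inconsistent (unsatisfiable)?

Unsatisfiable

From constraints 2 and 9: x3 ≥ x1 and x1 ≥ 9, so x3 ≥ 9. From constraints 1 and 7: x3 ≤ x4 and x4 ≤ 3, so x3 ≤ 3. But 3 < 9, so no value of x3 works.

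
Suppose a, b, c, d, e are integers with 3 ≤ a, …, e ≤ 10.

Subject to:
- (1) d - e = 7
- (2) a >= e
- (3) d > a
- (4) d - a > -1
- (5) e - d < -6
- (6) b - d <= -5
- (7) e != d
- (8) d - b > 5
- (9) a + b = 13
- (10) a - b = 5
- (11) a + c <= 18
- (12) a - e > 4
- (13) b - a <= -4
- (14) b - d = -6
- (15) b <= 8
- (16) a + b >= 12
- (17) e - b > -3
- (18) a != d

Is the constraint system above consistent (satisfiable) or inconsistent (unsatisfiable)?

One satisfying assignment is a = 9, b = 4, c = 7, d = 10, e = 3.
For the less obvious constraints — constraint 1: d - e = 7; constraint 4: d - a = 1 — and the others hold by inspection.

Satisfiable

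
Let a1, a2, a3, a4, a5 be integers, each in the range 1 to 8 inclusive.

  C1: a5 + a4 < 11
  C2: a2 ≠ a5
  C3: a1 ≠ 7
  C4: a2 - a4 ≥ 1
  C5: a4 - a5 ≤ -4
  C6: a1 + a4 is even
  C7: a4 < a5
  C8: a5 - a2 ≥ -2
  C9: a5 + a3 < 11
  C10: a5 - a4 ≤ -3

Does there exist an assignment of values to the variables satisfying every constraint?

Constraints 4, 8, and 10 give a2 − a4 ≥ 1, a4 − a5 ≥ 3, a5 − a2 ≥ -2.
Adding all 3 inequalities: the left sides telescope to 0, and the right sides sum to 1 + 3 + (-2) = 2. So 0 ≥ 2, which is false.

Unsatisfiable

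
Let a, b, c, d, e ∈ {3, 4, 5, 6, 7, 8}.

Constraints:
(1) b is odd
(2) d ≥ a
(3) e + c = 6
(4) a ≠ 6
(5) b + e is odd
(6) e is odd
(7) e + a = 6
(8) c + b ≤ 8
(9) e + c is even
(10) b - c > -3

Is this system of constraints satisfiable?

Unsatisfiable

Constraint 1 makes b odd and constraint 6 makes e odd, so b + e must be even. Constraint 5 says b + e is odd — contradiction.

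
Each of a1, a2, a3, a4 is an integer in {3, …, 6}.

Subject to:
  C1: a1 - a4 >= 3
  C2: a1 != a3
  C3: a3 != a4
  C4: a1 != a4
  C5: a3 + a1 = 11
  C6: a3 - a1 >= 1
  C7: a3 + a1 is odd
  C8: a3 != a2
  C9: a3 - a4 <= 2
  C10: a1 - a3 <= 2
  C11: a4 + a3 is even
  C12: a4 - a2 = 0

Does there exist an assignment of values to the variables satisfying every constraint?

Constraints 1, 6, and 9 give a4 − a3 ≥ -2, a3 − a1 ≥ 1, a1 − a4 ≥ 3.
Adding all 3 inequalities: the left sides telescope to 0, and the right sides sum to (-2) + 1 + 3 = 2. So 0 ≥ 2, which is false.

Unsatisfiable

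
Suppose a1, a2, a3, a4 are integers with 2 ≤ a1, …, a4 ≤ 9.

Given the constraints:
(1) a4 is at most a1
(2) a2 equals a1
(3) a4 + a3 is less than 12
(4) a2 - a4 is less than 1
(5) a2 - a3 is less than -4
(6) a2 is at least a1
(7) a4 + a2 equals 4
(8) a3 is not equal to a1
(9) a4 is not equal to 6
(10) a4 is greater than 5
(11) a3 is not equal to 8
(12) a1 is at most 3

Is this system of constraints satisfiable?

From constraint 10: a4 ≥ 6. From constraints 1 and 12: a4 ≤ a1 and a1 ≤ 3, so a4 ≤ 3. But 3 < 6, so no value of a4 works.

Unsatisfiable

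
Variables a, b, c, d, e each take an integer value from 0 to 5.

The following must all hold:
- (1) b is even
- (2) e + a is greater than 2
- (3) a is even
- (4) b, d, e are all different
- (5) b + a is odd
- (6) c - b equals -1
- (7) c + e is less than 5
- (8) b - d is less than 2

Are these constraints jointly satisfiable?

Constraint 1 makes b even and constraint 3 makes a even, so b + a must be even. Constraint 5 says b + a is odd — contradiction.

Unsatisfiable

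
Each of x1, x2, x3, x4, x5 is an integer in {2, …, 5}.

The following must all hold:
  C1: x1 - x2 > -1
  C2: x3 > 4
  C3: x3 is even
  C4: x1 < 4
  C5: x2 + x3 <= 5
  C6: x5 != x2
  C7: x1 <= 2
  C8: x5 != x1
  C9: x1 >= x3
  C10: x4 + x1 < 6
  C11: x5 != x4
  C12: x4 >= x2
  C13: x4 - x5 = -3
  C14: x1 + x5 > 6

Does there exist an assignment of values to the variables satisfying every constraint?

From constraint 2: x3 ≥ 5. From constraints 7 and 9: x3 ≤ x1 and x1 ≤ 2, so x3 ≤ 2. But 2 < 5, so no value of x3 works.

Unsatisfiable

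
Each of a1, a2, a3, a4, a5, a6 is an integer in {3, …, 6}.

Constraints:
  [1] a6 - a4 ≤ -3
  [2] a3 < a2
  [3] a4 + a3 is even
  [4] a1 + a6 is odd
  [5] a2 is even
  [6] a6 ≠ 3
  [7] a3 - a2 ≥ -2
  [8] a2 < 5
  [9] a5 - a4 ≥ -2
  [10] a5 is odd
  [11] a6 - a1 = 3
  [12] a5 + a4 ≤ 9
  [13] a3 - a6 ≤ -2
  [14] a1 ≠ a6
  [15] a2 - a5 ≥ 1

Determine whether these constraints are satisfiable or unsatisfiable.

Constraints 1, 7, 9, 13, and 15 give a6 − a3 ≥ 2, a3 − a2 ≥ -2, a2 − a5 ≥ 1, a5 − a4 ≥ -2, a4 − a6 ≥ 3.
Adding all 5 inequalities: the left sides telescope to 0, and the right sides sum to 2 + (-2) + 1 + (-2) + 3 = 2. So 0 ≥ 2, which is false.

Unsatisfiable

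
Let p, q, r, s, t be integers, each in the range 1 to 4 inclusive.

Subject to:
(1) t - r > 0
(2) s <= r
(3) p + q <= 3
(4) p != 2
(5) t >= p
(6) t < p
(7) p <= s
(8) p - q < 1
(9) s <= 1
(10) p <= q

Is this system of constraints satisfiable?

Unsatisfiable

Constraints 1, 2, 6, and 7 give p ≤ s, s ≤ r, r < t, t < p. Chaining: p ≤ s ≤ r < t < p, which forces p < p — impossible.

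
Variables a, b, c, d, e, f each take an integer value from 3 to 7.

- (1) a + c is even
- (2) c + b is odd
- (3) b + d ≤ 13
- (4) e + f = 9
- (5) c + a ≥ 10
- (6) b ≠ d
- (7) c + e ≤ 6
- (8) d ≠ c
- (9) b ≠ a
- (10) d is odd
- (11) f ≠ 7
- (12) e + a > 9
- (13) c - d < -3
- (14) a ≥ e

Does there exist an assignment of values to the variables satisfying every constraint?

Try a = 7, b = 6, c = 3, d = 7, e = 3, f = 6.
Check constraint 3: b + d = 13; constraint 4: e + f = 9; constraint 5: c + a = 10. The remaining constraints are straightforward to verify.

Satisfiable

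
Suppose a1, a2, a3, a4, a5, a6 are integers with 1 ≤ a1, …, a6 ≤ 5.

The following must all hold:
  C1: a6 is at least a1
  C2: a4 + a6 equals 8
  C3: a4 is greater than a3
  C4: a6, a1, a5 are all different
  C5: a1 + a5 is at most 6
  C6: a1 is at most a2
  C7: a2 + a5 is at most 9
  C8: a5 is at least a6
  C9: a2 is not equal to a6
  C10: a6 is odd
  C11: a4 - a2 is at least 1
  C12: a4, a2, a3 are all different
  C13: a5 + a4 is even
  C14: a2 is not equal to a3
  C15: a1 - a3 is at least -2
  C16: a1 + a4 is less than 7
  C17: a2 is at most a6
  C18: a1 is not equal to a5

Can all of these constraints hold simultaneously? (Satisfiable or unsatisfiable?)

Setting (a1, a2, a3, a4, a5, a6) = (1, 2, 1, 5, 5, 3) satisfies everything: constraint 2: a4 + a6 = 8; constraint 5: a1 + a5 = 6; constraint 7: a2 + a5 = 7, and the others follow.

Satisfiable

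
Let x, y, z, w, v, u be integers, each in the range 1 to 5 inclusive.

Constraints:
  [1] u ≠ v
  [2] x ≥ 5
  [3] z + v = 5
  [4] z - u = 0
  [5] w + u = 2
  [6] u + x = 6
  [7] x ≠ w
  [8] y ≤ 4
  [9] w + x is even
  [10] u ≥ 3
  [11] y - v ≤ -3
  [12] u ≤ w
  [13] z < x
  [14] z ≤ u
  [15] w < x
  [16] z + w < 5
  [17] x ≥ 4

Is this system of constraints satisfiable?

From constraint 10: u ≥ 3. From constraint 2: x ≥ 5. Hence u + x ≥ 8. But constraint 6 requires u + x = 6, and 6 < 8. Contradiction.

Unsatisfiable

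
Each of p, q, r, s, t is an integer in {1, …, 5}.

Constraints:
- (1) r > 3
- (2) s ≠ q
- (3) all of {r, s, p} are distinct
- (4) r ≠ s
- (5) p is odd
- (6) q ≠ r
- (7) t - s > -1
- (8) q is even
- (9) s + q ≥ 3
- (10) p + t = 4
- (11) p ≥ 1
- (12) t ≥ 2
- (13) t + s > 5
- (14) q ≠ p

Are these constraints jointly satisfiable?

Setting (p, q, r, s, t) = (1, 2, 4, 3, 3) satisfies everything: constraint 7: t - s = 0; constraint 9: s + q = 5, and the others follow.

Satisfiable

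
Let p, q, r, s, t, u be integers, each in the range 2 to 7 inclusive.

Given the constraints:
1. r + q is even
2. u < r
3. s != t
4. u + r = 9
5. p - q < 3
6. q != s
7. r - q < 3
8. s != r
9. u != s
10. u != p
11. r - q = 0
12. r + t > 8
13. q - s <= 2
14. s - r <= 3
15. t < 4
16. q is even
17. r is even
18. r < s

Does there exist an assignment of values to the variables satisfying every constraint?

Satisfiable

The assignment p = 7, q = 6, r = 6, s = 7, t = 3, u = 3 works:
  constraint 4 holds since u + r = 9.
  constraint 5 holds since p - q = 1.
The rest check out directly.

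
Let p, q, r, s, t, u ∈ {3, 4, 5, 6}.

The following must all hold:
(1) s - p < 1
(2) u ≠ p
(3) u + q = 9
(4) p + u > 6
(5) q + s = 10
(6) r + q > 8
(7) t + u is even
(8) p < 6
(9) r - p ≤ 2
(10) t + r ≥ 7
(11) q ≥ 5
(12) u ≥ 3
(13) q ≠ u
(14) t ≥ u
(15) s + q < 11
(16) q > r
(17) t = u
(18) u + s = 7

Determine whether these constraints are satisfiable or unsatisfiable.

Try p = 4, q = 6, r = 4, s = 4, t = 3, u = 3.
Check constraint 1: s - p = 0; constraint 3: u + q = 9; constraint 4: p + u = 7. The remaining constraints are straightforward to verify.

Satisfiable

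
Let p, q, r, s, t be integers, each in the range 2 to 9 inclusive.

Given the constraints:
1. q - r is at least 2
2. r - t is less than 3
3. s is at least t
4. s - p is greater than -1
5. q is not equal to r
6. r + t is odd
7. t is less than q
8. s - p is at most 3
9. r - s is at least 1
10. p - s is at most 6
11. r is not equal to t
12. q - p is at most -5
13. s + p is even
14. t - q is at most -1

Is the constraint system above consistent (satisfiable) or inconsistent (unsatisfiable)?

Unsatisfiable

Constraints 1, 9, 10, and 12 give s − p ≥ -6, p − q ≥ 5, q − r ≥ 2, r − s ≥ 1.
Adding all 4 inequalities: the left sides telescope to 0, and the right sides sum to (-6) + 5 + 2 + 1 = 2. So 0 ≥ 2, which is false.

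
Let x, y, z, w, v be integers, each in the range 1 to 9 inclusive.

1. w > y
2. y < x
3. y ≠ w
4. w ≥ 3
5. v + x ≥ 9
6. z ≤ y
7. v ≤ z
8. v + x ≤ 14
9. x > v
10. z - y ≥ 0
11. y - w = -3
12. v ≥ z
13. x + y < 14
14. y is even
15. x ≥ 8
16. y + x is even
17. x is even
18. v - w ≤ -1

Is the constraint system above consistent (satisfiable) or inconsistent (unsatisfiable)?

Satisfiable

The assignment x = 8, y = 4, z = 4, w = 7, v = 4 works:
  constraint 5 holds since v + x = 12.
  constraint 8 holds since v + x = 12.
  constraint 10 holds since z - y = 0.
The rest check out directly.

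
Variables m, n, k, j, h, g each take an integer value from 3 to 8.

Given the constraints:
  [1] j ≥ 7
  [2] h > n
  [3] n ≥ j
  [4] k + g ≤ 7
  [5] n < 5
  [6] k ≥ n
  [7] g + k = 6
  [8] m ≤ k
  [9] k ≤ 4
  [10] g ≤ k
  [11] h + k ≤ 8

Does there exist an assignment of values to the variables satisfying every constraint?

Unsatisfiable

From constraints 1 and 3: n ≥ j and j ≥ 7, so n ≥ 7. From constraints 6 and 9: n ≤ k and k ≤ 4, so n ≤ 4. But 4 < 7, so no value of n works.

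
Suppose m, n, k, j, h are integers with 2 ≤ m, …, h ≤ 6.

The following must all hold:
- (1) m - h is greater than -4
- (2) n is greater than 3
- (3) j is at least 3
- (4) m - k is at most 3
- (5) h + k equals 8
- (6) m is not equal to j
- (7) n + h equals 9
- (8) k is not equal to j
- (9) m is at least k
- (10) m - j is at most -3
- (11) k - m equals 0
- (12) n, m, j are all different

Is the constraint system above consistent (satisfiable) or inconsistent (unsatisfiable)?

Satisfiable

The assignment m = 3, n = 4, k = 3, j = 6, h = 5 works:
  constraint 1 holds since m - h = -2.
  constraint 4 holds since m - k = 0.
  constraint 5 holds since h + k = 8.
The rest check out directly.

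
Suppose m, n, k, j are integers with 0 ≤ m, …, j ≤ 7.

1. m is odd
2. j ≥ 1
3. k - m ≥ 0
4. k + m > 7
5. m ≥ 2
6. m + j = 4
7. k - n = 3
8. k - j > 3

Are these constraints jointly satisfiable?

Setting (m, n, k, j) = (3, 3, 6, 1) satisfies everything: constraint 3: k - m = 3; constraint 4: k + m = 9; constraint 6: m + j = 4, and the others follow.

Satisfiable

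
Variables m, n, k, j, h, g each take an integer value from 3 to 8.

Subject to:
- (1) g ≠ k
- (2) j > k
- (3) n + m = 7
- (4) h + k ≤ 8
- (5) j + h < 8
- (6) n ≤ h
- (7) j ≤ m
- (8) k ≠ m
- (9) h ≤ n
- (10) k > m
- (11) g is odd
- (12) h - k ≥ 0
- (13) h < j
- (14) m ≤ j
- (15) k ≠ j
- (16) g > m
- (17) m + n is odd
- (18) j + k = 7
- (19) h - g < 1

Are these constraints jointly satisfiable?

Unsatisfiable

Constraints 7, 10, 12, and 13 give k ≤ h, h < j, j ≤ m, m < k. Chaining: k ≤ h < j ≤ m < k, which forces k < k — impossible.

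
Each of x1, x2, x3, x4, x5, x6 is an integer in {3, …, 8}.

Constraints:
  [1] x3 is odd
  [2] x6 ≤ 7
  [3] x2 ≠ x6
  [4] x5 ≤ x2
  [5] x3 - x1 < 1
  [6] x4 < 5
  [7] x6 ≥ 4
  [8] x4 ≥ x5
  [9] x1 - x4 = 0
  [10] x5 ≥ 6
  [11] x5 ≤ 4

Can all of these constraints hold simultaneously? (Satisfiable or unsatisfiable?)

From constraints 8 and 10: x4 ≥ x5 and x5 ≥ 6, so x4 ≥ 6. From constraint 6: x4 ≤ 4. But 4 < 6, so no value of x4 works.

Unsatisfiable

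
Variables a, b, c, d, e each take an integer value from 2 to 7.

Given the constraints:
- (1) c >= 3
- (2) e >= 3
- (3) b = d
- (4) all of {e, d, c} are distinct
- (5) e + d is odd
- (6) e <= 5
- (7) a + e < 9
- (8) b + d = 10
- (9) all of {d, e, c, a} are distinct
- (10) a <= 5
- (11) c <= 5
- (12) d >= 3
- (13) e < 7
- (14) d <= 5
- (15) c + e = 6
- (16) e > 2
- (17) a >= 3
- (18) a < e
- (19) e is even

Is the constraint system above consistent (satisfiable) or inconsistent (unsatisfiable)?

Unsatisfiable

Constraints 1, 2, 6, 10, 11, 12, 14, and 17 confine each of d, e, c, a to the 3 values {3, …, 5}.
Constraint 9 requires all 4 of them to be distinct, but only 3 values are available — impossible by the pigeonhole principle.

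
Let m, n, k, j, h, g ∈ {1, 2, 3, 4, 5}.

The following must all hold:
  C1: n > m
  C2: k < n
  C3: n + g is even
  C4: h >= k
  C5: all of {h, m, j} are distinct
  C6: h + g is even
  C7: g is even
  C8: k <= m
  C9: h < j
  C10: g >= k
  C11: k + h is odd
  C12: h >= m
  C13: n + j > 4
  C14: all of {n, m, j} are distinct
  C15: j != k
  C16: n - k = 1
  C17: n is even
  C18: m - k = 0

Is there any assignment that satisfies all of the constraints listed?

Satisfiable

Take m = 1, n = 2, k = 1, j = 3, h = 2, g = 2. Then constraint 13: n + j = 5; constraint 16: n - k = 1; constraint 18: m - k = 0, and every other listed constraint is also met.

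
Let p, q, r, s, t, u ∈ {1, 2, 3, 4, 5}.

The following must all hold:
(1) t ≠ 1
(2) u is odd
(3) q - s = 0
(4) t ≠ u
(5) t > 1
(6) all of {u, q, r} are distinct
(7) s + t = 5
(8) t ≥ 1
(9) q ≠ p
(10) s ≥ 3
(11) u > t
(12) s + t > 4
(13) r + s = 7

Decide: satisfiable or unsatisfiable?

Take p = 4, q = 3, r = 4, s = 3, t = 2, u = 5. Then constraint 3: q - s = 0; constraint 7: s + t = 5, and every other listed constraint is also met.

Satisfiable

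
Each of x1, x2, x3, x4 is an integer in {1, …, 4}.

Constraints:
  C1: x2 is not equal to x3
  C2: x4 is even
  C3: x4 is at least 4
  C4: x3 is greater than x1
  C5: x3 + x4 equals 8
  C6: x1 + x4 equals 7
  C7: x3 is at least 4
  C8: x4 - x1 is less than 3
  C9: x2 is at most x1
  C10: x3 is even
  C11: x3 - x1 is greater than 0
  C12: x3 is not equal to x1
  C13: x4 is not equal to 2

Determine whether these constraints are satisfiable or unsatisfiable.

Try x1 = 3, x2 = 1, x3 = 4, x4 = 4.
Check constraint 5: x3 + x4 = 8; constraint 6: x1 + x4 = 7. The remaining constraints are straightforward to verify.

Satisfiable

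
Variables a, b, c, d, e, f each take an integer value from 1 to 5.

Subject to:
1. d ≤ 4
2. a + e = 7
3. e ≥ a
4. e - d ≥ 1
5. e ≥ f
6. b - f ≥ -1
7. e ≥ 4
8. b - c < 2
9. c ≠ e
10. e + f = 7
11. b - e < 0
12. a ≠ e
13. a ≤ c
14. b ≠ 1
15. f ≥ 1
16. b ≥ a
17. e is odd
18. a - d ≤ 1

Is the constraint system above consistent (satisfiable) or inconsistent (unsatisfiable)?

Satisfiable

Setting (a, b, c, d, e, f) = (2, 2, 2, 4, 5, 2) satisfies everything: constraint 2: a + e = 7; constraint 4: e - d = 1, and the others follow.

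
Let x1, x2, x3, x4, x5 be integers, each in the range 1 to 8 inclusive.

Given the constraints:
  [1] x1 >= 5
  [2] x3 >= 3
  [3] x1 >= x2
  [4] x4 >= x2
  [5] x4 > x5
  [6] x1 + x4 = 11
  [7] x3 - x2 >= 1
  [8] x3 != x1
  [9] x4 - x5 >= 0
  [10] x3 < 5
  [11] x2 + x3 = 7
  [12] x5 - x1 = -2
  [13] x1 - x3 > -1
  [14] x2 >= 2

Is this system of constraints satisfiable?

Satisfiable

Take x1 = 6, x2 = 3, x3 = 4, x4 = 5, x5 = 4. Then constraint 6: x1 + x4 = 11; constraint 7: x3 - x2 = 1; constraint 9: x4 - x5 = 1, and every other listed constraint is also met.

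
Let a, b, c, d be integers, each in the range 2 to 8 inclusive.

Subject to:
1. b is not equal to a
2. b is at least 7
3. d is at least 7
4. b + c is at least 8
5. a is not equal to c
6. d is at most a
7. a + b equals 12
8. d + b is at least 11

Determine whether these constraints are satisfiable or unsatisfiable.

Unsatisfiable

From constraints 3 and 6: a ≥ d ≥ 7. From constraint 2: b ≥ 7. Hence a + b ≥ 14. But constraint 7 requires a + b = 12, and 12 < 14. Contradiction.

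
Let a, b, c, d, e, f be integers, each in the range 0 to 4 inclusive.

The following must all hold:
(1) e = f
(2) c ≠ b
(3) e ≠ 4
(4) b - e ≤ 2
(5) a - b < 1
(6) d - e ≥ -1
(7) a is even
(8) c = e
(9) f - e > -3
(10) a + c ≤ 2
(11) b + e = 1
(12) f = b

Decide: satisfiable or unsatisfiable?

From constraints 1, 8, and 12, c = e = f = b, so c = b. But constraint 2 says c ≠ b. Contradiction.

Unsatisfiable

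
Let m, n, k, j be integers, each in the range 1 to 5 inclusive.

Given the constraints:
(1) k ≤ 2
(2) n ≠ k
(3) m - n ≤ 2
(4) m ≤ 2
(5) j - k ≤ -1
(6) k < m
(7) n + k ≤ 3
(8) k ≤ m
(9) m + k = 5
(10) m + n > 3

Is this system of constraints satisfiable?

Unsatisfiable

From constraint 4: m ≤ 2. From constraint 1: k ≤ 2. Hence m + k ≤ 4. But constraint 9 requires m + k = 5, and 5 > 4. Contradiction.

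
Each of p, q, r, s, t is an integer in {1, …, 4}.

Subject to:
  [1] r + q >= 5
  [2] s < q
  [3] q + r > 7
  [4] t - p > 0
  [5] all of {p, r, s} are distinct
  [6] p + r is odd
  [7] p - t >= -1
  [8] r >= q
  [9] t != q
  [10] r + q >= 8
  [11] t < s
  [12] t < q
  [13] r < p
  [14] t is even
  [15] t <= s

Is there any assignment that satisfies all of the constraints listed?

Unsatisfiable

Constraints 2, 4, 8, 13, and 15 give r < p, p < t, t ≤ s, s < q, q ≤ r. Chaining: r < p < t ≤ s < q ≤ r, which forces r < r — impossible.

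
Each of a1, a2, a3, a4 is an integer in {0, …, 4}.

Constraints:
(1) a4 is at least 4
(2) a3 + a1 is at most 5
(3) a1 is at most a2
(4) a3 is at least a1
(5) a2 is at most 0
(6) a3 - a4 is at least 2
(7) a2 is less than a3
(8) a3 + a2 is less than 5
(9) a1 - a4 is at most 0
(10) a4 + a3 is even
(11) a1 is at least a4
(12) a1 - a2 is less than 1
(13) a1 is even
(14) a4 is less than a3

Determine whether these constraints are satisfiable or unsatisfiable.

Unsatisfiable

From constraints 1 and 11: a1 ≥ a4 and a4 ≥ 4, so a1 ≥ 4. From constraints 3 and 5: a1 ≤ a2 and a2 ≤ 0, so a1 ≤ 0. But 0 < 4, so no value of a1 works.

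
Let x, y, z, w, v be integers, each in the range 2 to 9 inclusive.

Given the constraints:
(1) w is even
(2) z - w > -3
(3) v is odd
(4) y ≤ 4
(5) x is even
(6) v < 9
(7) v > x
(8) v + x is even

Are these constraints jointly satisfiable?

Unsatisfiable

Constraint 3 makes v odd and constraint 5 makes x even, so v + x must be odd. Constraint 8 says v + x is even — contradiction.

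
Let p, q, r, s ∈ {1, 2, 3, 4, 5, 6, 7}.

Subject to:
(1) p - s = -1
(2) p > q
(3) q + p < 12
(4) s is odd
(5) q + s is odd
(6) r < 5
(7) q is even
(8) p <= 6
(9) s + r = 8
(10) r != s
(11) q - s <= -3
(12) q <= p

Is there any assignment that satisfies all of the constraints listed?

The assignment p = 6, q = 4, r = 1, s = 7 works:
  constraint 1 holds since p - s = -1.
  constraint 3 holds since q + p = 10.
The rest check out directly.

Satisfiable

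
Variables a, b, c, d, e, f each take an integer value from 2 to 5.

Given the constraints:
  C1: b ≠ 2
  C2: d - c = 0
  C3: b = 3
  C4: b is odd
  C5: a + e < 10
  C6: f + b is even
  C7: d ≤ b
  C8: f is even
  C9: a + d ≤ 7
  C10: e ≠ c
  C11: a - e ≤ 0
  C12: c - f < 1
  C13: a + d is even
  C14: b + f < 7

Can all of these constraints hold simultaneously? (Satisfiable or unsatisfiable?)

Constraint 8 makes f even and constraint 4 makes b odd, so f + b must be odd. Constraint 6 says f + b is even — contradiction.

Unsatisfiable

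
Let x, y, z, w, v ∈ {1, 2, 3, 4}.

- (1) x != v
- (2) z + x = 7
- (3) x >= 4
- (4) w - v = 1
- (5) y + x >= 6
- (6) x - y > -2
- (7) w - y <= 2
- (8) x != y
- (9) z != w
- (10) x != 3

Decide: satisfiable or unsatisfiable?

Setting (x, y, z, w, v) = (4, 3, 3, 4, 3) satisfies everything: constraint 2: z + x = 7; constraint 4: w - v = 1; constraint 5: y + x = 7, and the others follow.

Satisfiable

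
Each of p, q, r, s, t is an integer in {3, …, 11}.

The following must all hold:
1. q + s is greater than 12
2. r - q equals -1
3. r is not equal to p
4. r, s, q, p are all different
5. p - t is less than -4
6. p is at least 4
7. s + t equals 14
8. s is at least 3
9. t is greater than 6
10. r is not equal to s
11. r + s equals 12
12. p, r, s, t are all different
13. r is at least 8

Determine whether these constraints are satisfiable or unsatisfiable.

Satisfiable

Try p = 4, q = 10, r = 9, s = 3, t = 11.
Check constraint 1: q + s = 13; constraint 2: r - q = -1. The remaining constraints are straightforward to verify.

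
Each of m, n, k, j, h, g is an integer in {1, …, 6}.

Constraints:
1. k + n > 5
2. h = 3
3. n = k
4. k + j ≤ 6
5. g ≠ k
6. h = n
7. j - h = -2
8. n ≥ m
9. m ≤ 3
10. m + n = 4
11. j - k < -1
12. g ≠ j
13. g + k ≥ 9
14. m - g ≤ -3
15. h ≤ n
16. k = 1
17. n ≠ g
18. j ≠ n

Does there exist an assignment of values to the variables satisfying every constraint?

Unsatisfiable

Constraint 2 fixes h = 3 and constraint 16 fixes k = 1. Constraints 3 and 6 give h = n = k, so h = k. But 3 ≠ 1 — contradiction.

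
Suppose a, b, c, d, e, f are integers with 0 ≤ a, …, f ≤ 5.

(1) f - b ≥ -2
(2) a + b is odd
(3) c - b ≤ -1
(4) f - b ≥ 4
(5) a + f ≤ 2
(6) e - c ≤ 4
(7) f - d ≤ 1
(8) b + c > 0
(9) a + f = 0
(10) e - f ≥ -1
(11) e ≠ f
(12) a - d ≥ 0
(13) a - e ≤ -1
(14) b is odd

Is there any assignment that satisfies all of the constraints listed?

Unsatisfiable

Constraints 3, 4, 6, 7, 12, and 13 give e − a ≥ 1, a − d ≥ 0, d − f ≥ -1, f − b ≥ 4, b − c ≥ 1, c − e ≥ -4.
Adding all 6 inequalities: the left sides telescope to 0, and the right sides sum to 1 + 0 + (-1) + 4 + 1 + (-4) = 1. So 0 ≥ 1, which is false.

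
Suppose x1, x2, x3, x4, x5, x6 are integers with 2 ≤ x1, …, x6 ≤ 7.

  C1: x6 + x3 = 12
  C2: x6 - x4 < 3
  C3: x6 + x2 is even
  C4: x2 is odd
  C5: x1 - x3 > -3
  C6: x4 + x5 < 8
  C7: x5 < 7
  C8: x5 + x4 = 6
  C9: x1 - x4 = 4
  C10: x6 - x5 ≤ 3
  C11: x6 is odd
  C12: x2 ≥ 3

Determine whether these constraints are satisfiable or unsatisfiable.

Satisfiable

Take x1 = 7, x2 = 7, x3 = 7, x4 = 3, x5 = 3, x6 = 5. Then constraint 1: x6 + x3 = 12; constraint 2: x6 - x4 = 2; constraint 5: x1 - x3 = 0, and every other listed constraint is also met.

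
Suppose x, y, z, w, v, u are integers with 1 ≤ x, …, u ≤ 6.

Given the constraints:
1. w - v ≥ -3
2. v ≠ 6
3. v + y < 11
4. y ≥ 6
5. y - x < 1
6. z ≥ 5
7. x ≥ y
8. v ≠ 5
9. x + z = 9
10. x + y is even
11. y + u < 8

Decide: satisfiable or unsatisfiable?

From constraints 4 and 7: x ≥ y ≥ 6. From constraint 6: z ≥ 5. Hence x + z ≥ 11. But constraint 9 requires x + z = 9, and 9 < 11. Contradiction.

Unsatisfiable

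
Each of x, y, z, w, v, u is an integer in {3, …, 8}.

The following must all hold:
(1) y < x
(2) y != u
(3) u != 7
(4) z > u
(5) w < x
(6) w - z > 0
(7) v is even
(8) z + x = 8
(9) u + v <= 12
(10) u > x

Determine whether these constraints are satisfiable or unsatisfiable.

Unsatisfiable

Constraints 4, 5, 6, and 10 give z < w, w < x, x < u, u < z. Chaining: z < w < x < u < z, which forces z < z — impossible.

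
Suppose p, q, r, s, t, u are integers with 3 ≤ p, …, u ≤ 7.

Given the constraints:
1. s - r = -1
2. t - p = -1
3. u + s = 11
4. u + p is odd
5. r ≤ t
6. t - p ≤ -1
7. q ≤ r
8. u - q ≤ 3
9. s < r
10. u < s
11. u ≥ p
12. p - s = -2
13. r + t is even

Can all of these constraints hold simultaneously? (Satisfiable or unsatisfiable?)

Unsatisfiable

Constraints 5, 6, 9, 10, and 11 give s < r, r ≤ t, t < p, p ≤ u, u < s. Chaining: s < r ≤ t < p ≤ u < s, which forces s < s — impossible.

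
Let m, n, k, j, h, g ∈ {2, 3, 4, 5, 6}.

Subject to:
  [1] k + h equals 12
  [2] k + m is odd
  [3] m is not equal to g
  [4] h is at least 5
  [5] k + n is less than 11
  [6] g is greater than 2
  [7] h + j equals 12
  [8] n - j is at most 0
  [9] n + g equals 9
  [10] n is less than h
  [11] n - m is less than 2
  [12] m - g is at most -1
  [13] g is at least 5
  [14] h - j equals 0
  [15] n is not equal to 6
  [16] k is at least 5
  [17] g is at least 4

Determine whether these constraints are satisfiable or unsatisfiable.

One satisfying assignment is m = 3, n = 3, k = 6, j = 6, h = 6, g = 6.
For the less obvious constraints — constraint 1: k + h = 12; constraint 5: k + n = 9; constraint 7: h + j = 12 — and the others hold by inspection.

Satisfiable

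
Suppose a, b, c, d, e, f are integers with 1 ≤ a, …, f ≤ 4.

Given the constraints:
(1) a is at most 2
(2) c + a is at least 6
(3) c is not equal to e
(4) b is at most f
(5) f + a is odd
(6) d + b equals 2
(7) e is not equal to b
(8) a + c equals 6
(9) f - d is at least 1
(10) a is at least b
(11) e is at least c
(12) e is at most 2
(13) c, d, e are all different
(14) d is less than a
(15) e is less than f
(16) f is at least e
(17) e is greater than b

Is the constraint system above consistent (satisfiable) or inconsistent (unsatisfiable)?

From constraints 11 and 12: c ≤ e ≤ 2. From constraint 1: a ≤ 2. Hence c + a ≤ 4. But constraint 2 requires c + a ≥ 6, and 6 > 4. Contradiction.

Unsatisfiable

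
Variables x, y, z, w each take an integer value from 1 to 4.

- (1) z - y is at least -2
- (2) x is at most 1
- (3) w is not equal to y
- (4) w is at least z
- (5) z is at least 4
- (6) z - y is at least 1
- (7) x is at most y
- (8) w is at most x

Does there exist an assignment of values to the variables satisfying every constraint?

Unsatisfiable

From constraints 4 and 5: w ≥ z and z ≥ 4, so w ≥ 4. From constraints 2 and 8: w ≤ x and x ≤ 1, so w ≤ 1. But 1 < 4, so no value of w works.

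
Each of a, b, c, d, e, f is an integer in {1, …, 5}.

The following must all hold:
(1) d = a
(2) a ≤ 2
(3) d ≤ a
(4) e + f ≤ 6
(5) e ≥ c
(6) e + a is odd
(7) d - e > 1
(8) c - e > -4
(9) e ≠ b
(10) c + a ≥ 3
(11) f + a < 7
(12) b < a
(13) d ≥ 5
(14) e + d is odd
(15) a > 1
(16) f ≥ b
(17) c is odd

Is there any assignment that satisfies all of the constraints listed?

From constraint 13: d ≥ 5. From constraints 2 and 3: d ≤ a and a ≤ 2, so d ≤ 2. But 2 < 5, so no value of d works.

Unsatisfiable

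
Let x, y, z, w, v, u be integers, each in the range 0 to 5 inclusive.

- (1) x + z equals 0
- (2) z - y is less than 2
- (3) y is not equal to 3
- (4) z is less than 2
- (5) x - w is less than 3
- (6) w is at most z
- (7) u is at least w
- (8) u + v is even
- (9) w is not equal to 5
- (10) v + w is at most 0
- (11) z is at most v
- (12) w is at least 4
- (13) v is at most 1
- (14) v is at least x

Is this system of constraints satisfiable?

From constraints 6 and 12: z ≥ w and w ≥ 4, so z ≥ 4. From constraints 11 and 13: z ≤ v and v ≤ 1, so z ≤ 1. But 1 < 4, so no value of z works.

Unsatisfiable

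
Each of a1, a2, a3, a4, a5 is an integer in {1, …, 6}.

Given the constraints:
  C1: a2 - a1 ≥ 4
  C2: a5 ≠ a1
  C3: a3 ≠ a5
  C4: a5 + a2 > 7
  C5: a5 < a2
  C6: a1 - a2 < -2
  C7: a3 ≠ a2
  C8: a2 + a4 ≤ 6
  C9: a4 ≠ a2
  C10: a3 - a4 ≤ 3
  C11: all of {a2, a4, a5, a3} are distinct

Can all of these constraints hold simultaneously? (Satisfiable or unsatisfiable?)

Satisfiable

Try a1 = 1, a2 = 5, a3 = 3, a4 = 1, a5 = 4.
Check constraint 1: a2 - a1 = 4; constraint 4: a5 + a2 = 9. The remaining constraints are straightforward to verify.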